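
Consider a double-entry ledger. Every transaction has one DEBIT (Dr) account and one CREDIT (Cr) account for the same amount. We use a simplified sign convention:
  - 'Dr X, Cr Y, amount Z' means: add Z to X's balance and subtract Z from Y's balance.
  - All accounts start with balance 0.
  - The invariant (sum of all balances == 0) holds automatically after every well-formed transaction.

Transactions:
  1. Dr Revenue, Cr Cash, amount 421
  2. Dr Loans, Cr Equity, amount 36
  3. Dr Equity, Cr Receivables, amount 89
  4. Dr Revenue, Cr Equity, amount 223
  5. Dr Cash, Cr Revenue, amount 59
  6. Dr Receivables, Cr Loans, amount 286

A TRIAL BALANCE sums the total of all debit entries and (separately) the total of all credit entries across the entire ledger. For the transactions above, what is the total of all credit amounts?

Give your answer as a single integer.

Answer: 1114

Derivation:
Txn 1: credit+=421
Txn 2: credit+=36
Txn 3: credit+=89
Txn 4: credit+=223
Txn 5: credit+=59
Txn 6: credit+=286
Total credits = 1114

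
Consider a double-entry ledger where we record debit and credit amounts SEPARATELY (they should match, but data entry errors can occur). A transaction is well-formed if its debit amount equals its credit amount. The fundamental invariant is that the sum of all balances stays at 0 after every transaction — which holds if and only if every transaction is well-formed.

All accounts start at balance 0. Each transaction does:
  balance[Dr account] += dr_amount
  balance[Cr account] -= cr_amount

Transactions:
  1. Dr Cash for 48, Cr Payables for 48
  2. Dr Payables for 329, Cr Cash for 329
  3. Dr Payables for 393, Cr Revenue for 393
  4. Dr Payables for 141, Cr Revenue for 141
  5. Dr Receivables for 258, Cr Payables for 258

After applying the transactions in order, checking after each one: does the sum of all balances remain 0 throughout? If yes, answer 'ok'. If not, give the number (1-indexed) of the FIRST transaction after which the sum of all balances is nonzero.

Answer: ok

Derivation:
After txn 1: dr=48 cr=48 sum_balances=0
After txn 2: dr=329 cr=329 sum_balances=0
After txn 3: dr=393 cr=393 sum_balances=0
After txn 4: dr=141 cr=141 sum_balances=0
After txn 5: dr=258 cr=258 sum_balances=0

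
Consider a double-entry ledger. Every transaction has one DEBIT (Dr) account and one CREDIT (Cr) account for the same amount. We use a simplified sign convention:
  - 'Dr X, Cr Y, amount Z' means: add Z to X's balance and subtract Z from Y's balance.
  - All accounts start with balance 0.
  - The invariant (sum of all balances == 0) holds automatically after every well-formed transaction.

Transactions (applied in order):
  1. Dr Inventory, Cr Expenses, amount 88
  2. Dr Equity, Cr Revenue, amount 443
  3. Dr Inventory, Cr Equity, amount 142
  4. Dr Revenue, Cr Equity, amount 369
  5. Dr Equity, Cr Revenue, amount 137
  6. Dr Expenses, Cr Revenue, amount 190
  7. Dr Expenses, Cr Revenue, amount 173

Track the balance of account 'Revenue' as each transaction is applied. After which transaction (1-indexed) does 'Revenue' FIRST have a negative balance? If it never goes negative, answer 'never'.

After txn 1: Revenue=0
After txn 2: Revenue=-443

Answer: 2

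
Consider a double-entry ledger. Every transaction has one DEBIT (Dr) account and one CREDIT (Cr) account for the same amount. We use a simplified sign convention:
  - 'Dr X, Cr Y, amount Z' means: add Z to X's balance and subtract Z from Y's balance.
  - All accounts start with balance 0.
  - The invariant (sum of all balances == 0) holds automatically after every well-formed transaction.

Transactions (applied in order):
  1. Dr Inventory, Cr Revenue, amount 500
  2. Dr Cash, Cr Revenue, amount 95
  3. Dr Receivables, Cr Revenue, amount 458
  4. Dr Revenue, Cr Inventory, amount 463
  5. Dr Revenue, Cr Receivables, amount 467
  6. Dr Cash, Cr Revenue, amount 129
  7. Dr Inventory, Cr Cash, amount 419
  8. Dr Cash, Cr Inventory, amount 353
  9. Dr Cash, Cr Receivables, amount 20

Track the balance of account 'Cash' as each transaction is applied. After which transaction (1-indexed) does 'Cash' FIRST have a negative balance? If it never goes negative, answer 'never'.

After txn 1: Cash=0
After txn 2: Cash=95
After txn 3: Cash=95
After txn 4: Cash=95
After txn 5: Cash=95
After txn 6: Cash=224
After txn 7: Cash=-195

Answer: 7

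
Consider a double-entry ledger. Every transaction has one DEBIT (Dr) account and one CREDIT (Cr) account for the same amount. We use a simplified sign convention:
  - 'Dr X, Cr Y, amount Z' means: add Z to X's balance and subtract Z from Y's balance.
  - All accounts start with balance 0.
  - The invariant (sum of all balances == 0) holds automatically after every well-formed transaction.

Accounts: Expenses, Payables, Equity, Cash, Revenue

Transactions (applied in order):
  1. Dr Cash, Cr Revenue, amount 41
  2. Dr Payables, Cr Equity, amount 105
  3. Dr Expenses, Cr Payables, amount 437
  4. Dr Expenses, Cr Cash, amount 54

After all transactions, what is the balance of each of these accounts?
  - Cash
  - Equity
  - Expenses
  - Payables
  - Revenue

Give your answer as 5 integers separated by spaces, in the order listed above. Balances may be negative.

After txn 1 (Dr Cash, Cr Revenue, amount 41): Cash=41 Revenue=-41
After txn 2 (Dr Payables, Cr Equity, amount 105): Cash=41 Equity=-105 Payables=105 Revenue=-41
After txn 3 (Dr Expenses, Cr Payables, amount 437): Cash=41 Equity=-105 Expenses=437 Payables=-332 Revenue=-41
After txn 4 (Dr Expenses, Cr Cash, amount 54): Cash=-13 Equity=-105 Expenses=491 Payables=-332 Revenue=-41

Answer: -13 -105 491 -332 -41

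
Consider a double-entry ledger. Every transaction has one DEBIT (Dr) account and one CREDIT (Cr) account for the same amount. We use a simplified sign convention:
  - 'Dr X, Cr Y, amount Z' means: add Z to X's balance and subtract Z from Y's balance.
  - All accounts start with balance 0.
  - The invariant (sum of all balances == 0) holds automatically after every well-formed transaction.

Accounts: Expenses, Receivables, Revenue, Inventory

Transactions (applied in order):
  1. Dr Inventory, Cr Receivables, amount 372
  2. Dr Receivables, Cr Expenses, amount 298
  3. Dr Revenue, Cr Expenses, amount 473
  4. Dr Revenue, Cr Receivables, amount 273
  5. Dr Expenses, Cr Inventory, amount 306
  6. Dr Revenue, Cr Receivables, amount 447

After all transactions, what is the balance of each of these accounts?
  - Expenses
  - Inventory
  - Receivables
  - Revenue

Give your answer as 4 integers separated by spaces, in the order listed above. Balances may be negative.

After txn 1 (Dr Inventory, Cr Receivables, amount 372): Inventory=372 Receivables=-372
After txn 2 (Dr Receivables, Cr Expenses, amount 298): Expenses=-298 Inventory=372 Receivables=-74
After txn 3 (Dr Revenue, Cr Expenses, amount 473): Expenses=-771 Inventory=372 Receivables=-74 Revenue=473
After txn 4 (Dr Revenue, Cr Receivables, amount 273): Expenses=-771 Inventory=372 Receivables=-347 Revenue=746
After txn 5 (Dr Expenses, Cr Inventory, amount 306): Expenses=-465 Inventory=66 Receivables=-347 Revenue=746
After txn 6 (Dr Revenue, Cr Receivables, amount 447): Expenses=-465 Inventory=66 Receivables=-794 Revenue=1193

Answer: -465 66 -794 1193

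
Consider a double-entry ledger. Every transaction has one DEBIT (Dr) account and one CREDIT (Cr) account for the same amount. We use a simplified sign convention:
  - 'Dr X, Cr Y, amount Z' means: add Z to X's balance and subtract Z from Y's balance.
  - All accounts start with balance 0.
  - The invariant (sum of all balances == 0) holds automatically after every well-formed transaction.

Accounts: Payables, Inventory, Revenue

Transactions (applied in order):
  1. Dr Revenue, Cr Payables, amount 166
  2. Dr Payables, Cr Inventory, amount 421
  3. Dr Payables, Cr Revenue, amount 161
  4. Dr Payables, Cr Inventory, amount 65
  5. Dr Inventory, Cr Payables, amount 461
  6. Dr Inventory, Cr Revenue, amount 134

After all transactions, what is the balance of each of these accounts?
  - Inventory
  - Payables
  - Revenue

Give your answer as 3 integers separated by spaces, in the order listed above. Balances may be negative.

After txn 1 (Dr Revenue, Cr Payables, amount 166): Payables=-166 Revenue=166
After txn 2 (Dr Payables, Cr Inventory, amount 421): Inventory=-421 Payables=255 Revenue=166
After txn 3 (Dr Payables, Cr Revenue, amount 161): Inventory=-421 Payables=416 Revenue=5
After txn 4 (Dr Payables, Cr Inventory, amount 65): Inventory=-486 Payables=481 Revenue=5
After txn 5 (Dr Inventory, Cr Payables, amount 461): Inventory=-25 Payables=20 Revenue=5
After txn 6 (Dr Inventory, Cr Revenue, amount 134): Inventory=109 Payables=20 Revenue=-129

Answer: 109 20 -129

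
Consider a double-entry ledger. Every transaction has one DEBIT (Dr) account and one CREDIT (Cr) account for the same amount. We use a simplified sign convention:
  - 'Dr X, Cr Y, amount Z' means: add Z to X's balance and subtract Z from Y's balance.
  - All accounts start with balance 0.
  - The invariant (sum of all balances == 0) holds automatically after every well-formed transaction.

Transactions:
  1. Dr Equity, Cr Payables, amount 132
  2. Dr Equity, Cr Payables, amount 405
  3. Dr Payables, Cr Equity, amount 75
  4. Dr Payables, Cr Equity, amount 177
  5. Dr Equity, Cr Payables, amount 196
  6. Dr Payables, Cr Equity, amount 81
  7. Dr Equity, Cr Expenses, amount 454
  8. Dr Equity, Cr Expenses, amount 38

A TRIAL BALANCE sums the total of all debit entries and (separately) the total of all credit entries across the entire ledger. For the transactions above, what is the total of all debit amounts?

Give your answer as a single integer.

Answer: 1558

Derivation:
Txn 1: debit+=132
Txn 2: debit+=405
Txn 3: debit+=75
Txn 4: debit+=177
Txn 5: debit+=196
Txn 6: debit+=81
Txn 7: debit+=454
Txn 8: debit+=38
Total debits = 1558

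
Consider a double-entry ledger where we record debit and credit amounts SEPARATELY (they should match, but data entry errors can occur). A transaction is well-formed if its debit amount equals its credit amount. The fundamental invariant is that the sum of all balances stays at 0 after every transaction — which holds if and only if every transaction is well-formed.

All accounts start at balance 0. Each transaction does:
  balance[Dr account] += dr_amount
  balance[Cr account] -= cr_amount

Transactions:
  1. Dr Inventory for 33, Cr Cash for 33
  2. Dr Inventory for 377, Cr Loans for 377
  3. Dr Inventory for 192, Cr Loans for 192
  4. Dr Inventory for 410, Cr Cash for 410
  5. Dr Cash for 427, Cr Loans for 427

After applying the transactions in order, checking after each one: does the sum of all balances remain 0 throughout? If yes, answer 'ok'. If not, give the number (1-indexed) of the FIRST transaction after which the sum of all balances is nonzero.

Answer: ok

Derivation:
After txn 1: dr=33 cr=33 sum_balances=0
After txn 2: dr=377 cr=377 sum_balances=0
After txn 3: dr=192 cr=192 sum_balances=0
After txn 4: dr=410 cr=410 sum_balances=0
After txn 5: dr=427 cr=427 sum_balances=0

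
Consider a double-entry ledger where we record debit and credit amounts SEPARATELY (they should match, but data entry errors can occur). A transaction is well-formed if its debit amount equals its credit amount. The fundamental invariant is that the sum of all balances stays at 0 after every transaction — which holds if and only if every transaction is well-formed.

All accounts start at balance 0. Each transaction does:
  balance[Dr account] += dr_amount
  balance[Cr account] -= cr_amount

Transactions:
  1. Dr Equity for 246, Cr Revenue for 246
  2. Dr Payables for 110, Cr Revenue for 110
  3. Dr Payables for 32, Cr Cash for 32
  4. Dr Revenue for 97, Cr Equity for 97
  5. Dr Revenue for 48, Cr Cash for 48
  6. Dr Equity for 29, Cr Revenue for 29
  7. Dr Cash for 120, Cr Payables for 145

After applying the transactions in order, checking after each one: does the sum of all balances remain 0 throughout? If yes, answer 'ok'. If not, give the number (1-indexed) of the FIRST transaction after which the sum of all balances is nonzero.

After txn 1: dr=246 cr=246 sum_balances=0
After txn 2: dr=110 cr=110 sum_balances=0
After txn 3: dr=32 cr=32 sum_balances=0
After txn 4: dr=97 cr=97 sum_balances=0
After txn 5: dr=48 cr=48 sum_balances=0
After txn 6: dr=29 cr=29 sum_balances=0
After txn 7: dr=120 cr=145 sum_balances=-25

Answer: 7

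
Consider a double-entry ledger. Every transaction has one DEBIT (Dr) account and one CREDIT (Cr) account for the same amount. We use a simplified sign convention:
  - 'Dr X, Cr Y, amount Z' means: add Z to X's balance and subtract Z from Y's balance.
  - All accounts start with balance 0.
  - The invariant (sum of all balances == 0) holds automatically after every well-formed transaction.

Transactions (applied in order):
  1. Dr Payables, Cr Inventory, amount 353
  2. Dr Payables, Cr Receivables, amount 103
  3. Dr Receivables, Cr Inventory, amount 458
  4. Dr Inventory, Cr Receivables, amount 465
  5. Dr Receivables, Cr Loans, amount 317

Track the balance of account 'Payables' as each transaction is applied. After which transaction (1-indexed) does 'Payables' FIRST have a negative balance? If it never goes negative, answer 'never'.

After txn 1: Payables=353
After txn 2: Payables=456
After txn 3: Payables=456
After txn 4: Payables=456
After txn 5: Payables=456

Answer: never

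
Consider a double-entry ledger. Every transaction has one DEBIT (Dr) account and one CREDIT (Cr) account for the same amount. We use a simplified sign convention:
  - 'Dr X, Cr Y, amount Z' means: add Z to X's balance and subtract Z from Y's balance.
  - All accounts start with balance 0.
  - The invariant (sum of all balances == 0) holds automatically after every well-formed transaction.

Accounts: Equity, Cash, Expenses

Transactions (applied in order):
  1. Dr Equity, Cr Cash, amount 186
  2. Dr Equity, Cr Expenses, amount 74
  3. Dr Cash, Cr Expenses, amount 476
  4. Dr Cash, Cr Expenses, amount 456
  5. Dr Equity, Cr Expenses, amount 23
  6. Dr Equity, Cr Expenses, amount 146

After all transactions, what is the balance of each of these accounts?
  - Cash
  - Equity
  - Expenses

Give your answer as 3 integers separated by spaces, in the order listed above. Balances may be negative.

Answer: 746 429 -1175

Derivation:
After txn 1 (Dr Equity, Cr Cash, amount 186): Cash=-186 Equity=186
After txn 2 (Dr Equity, Cr Expenses, amount 74): Cash=-186 Equity=260 Expenses=-74
After txn 3 (Dr Cash, Cr Expenses, amount 476): Cash=290 Equity=260 Expenses=-550
After txn 4 (Dr Cash, Cr Expenses, amount 456): Cash=746 Equity=260 Expenses=-1006
After txn 5 (Dr Equity, Cr Expenses, amount 23): Cash=746 Equity=283 Expenses=-1029
After txn 6 (Dr Equity, Cr Expenses, amount 146): Cash=746 Equity=429 Expenses=-1175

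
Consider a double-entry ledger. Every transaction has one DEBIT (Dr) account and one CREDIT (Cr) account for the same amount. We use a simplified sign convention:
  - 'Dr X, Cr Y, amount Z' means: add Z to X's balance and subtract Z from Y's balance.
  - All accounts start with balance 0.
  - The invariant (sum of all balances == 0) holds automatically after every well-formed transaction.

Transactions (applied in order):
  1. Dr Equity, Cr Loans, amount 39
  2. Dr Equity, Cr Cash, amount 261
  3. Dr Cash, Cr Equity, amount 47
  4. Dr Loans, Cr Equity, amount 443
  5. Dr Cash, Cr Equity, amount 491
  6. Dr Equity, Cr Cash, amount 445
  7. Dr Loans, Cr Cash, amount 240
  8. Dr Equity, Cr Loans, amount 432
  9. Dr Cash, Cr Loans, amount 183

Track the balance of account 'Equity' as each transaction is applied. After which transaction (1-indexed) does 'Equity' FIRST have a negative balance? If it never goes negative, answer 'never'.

Answer: 4

Derivation:
After txn 1: Equity=39
After txn 2: Equity=300
After txn 3: Equity=253
After txn 4: Equity=-190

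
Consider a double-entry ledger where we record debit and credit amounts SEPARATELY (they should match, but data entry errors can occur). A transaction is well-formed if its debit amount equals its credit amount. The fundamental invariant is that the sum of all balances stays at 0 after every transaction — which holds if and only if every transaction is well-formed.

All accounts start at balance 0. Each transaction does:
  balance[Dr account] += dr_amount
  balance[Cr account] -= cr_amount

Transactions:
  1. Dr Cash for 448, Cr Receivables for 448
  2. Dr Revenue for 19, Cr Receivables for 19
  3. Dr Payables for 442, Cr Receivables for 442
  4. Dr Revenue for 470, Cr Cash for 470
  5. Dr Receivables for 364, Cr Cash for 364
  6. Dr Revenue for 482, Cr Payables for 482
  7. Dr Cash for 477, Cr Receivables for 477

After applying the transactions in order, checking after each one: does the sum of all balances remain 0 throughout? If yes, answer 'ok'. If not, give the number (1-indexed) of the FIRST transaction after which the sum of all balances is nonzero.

After txn 1: dr=448 cr=448 sum_balances=0
After txn 2: dr=19 cr=19 sum_balances=0
After txn 3: dr=442 cr=442 sum_balances=0
After txn 4: dr=470 cr=470 sum_balances=0
After txn 5: dr=364 cr=364 sum_balances=0
After txn 6: dr=482 cr=482 sum_balances=0
After txn 7: dr=477 cr=477 sum_balances=0

Answer: ok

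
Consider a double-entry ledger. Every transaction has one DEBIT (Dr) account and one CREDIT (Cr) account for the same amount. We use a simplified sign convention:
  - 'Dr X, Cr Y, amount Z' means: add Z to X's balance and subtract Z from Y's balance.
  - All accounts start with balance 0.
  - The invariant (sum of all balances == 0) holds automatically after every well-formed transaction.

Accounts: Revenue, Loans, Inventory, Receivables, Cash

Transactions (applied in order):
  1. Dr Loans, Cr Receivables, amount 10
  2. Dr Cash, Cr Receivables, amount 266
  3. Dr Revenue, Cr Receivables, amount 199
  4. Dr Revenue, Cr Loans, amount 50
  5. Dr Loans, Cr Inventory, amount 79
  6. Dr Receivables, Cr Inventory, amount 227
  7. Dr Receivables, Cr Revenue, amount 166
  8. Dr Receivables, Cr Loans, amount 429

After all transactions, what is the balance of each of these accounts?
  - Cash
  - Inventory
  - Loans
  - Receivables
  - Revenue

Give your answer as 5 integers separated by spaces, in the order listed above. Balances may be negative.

Answer: 266 -306 -390 347 83

Derivation:
After txn 1 (Dr Loans, Cr Receivables, amount 10): Loans=10 Receivables=-10
After txn 2 (Dr Cash, Cr Receivables, amount 266): Cash=266 Loans=10 Receivables=-276
After txn 3 (Dr Revenue, Cr Receivables, amount 199): Cash=266 Loans=10 Receivables=-475 Revenue=199
After txn 4 (Dr Revenue, Cr Loans, amount 50): Cash=266 Loans=-40 Receivables=-475 Revenue=249
After txn 5 (Dr Loans, Cr Inventory, amount 79): Cash=266 Inventory=-79 Loans=39 Receivables=-475 Revenue=249
After txn 6 (Dr Receivables, Cr Inventory, amount 227): Cash=266 Inventory=-306 Loans=39 Receivables=-248 Revenue=249
After txn 7 (Dr Receivables, Cr Revenue, amount 166): Cash=266 Inventory=-306 Loans=39 Receivables=-82 Revenue=83
After txn 8 (Dr Receivables, Cr Loans, amount 429): Cash=266 Inventory=-306 Loans=-390 Receivables=347 Revenue=83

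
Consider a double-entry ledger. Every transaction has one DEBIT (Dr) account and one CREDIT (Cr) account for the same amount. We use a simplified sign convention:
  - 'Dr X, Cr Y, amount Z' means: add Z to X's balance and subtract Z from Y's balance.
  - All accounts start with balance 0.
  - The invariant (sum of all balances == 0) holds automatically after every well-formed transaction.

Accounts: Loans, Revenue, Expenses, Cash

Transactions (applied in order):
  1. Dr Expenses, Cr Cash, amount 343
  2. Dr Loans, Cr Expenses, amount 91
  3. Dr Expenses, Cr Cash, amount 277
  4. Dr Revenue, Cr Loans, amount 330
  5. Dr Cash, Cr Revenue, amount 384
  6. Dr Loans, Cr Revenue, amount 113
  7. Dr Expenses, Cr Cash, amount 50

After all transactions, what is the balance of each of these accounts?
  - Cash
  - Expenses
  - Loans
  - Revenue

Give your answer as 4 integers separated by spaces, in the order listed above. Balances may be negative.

Answer: -286 579 -126 -167

Derivation:
After txn 1 (Dr Expenses, Cr Cash, amount 343): Cash=-343 Expenses=343
After txn 2 (Dr Loans, Cr Expenses, amount 91): Cash=-343 Expenses=252 Loans=91
After txn 3 (Dr Expenses, Cr Cash, amount 277): Cash=-620 Expenses=529 Loans=91
After txn 4 (Dr Revenue, Cr Loans, amount 330): Cash=-620 Expenses=529 Loans=-239 Revenue=330
After txn 5 (Dr Cash, Cr Revenue, amount 384): Cash=-236 Expenses=529 Loans=-239 Revenue=-54
After txn 6 (Dr Loans, Cr Revenue, amount 113): Cash=-236 Expenses=529 Loans=-126 Revenue=-167
After txn 7 (Dr Expenses, Cr Cash, amount 50): Cash=-286 Expenses=579 Loans=-126 Revenue=-167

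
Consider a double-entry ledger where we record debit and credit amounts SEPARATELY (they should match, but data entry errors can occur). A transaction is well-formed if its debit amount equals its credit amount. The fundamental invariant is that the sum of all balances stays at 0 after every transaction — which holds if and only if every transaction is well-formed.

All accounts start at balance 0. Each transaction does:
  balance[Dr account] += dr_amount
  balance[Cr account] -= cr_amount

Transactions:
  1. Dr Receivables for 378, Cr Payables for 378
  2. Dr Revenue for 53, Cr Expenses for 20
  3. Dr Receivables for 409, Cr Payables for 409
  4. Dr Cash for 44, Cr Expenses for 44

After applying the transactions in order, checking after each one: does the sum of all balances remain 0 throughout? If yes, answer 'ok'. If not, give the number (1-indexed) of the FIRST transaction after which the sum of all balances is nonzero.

Answer: 2

Derivation:
After txn 1: dr=378 cr=378 sum_balances=0
After txn 2: dr=53 cr=20 sum_balances=33
After txn 3: dr=409 cr=409 sum_balances=33
After txn 4: dr=44 cr=44 sum_balances=33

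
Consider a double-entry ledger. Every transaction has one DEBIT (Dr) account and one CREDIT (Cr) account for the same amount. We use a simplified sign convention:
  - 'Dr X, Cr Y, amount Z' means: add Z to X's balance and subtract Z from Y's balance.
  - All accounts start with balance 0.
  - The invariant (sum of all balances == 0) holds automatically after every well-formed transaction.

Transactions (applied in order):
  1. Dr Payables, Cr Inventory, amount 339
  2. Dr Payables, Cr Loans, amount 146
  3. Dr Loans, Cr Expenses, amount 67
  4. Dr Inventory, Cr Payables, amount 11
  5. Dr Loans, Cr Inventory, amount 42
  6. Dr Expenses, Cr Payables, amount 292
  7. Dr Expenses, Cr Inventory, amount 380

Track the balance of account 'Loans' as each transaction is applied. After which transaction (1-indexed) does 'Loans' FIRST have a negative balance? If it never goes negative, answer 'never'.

Answer: 2

Derivation:
After txn 1: Loans=0
After txn 2: Loans=-146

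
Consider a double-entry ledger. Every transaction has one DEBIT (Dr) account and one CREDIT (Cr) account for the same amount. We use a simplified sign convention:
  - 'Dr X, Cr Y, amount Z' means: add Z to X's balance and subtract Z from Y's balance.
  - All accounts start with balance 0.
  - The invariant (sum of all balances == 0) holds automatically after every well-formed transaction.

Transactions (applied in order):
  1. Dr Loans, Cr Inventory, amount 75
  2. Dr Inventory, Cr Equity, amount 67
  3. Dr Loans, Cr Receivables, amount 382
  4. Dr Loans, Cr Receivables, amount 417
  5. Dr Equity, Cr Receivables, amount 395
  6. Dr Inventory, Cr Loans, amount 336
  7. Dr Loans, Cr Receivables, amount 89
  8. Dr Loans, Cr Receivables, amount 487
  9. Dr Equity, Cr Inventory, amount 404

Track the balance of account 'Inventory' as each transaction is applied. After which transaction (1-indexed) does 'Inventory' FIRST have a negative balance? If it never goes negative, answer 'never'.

After txn 1: Inventory=-75

Answer: 1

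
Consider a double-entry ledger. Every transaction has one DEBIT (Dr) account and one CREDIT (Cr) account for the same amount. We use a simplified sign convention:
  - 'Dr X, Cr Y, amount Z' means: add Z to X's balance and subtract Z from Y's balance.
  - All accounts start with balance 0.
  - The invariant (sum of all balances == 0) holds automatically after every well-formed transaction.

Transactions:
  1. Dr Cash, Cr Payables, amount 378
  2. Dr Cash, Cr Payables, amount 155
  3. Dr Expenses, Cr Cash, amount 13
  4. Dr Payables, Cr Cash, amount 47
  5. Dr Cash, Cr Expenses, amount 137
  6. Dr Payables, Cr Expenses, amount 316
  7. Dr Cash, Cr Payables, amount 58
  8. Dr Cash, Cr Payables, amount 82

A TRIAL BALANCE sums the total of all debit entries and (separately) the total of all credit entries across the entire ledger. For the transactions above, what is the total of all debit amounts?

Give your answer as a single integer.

Txn 1: debit+=378
Txn 2: debit+=155
Txn 3: debit+=13
Txn 4: debit+=47
Txn 5: debit+=137
Txn 6: debit+=316
Txn 7: debit+=58
Txn 8: debit+=82
Total debits = 1186

Answer: 1186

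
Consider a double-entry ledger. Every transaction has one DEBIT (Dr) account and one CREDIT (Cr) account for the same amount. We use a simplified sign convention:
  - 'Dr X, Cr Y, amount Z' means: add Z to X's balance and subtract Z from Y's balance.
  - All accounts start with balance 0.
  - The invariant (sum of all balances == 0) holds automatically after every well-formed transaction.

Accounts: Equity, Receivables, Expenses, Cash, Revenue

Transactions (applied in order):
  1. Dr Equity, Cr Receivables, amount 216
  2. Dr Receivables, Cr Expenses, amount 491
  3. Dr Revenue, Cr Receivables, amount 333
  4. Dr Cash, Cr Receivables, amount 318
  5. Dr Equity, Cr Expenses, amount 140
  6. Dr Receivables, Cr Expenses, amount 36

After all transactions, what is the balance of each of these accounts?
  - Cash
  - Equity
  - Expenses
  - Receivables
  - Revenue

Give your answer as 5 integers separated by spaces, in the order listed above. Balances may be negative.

After txn 1 (Dr Equity, Cr Receivables, amount 216): Equity=216 Receivables=-216
After txn 2 (Dr Receivables, Cr Expenses, amount 491): Equity=216 Expenses=-491 Receivables=275
After txn 3 (Dr Revenue, Cr Receivables, amount 333): Equity=216 Expenses=-491 Receivables=-58 Revenue=333
After txn 4 (Dr Cash, Cr Receivables, amount 318): Cash=318 Equity=216 Expenses=-491 Receivables=-376 Revenue=333
After txn 5 (Dr Equity, Cr Expenses, amount 140): Cash=318 Equity=356 Expenses=-631 Receivables=-376 Revenue=333
After txn 6 (Dr Receivables, Cr Expenses, amount 36): Cash=318 Equity=356 Expenses=-667 Receivables=-340 Revenue=333

Answer: 318 356 -667 -340 333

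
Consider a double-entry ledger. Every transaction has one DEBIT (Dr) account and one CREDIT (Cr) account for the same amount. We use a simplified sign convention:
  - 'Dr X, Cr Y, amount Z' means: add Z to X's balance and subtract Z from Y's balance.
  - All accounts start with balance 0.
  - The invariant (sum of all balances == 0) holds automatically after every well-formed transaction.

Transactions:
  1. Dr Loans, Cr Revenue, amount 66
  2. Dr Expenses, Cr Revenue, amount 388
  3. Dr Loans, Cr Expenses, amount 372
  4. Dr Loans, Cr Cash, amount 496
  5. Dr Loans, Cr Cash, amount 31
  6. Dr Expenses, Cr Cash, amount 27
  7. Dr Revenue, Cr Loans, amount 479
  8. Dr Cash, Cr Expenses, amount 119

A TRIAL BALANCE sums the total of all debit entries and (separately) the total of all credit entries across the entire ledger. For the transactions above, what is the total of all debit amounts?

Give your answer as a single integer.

Txn 1: debit+=66
Txn 2: debit+=388
Txn 3: debit+=372
Txn 4: debit+=496
Txn 5: debit+=31
Txn 6: debit+=27
Txn 7: debit+=479
Txn 8: debit+=119
Total debits = 1978

Answer: 1978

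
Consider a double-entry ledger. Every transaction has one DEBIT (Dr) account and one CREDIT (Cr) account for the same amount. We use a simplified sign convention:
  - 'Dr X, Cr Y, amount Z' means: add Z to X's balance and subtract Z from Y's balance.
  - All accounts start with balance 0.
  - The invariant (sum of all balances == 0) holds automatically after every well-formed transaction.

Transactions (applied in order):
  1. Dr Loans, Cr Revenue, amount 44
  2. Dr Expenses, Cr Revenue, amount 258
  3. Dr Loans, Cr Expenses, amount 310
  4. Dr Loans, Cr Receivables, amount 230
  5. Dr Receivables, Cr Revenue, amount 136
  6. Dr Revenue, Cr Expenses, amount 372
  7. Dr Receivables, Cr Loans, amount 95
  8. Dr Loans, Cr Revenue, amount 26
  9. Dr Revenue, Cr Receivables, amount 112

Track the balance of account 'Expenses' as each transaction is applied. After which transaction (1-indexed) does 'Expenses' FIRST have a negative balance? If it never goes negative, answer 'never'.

Answer: 3

Derivation:
After txn 1: Expenses=0
After txn 2: Expenses=258
After txn 3: Expenses=-52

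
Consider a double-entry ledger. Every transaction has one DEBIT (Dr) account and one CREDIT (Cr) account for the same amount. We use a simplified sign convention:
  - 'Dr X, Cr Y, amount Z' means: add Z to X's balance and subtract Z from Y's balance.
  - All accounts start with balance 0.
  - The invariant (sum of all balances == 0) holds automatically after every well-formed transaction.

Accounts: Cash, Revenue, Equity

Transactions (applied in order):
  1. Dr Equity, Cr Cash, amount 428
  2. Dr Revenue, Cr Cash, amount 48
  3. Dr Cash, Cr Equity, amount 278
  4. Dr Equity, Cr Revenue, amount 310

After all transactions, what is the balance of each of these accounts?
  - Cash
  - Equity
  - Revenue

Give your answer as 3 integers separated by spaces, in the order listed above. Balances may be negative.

Answer: -198 460 -262

Derivation:
After txn 1 (Dr Equity, Cr Cash, amount 428): Cash=-428 Equity=428
After txn 2 (Dr Revenue, Cr Cash, amount 48): Cash=-476 Equity=428 Revenue=48
After txn 3 (Dr Cash, Cr Equity, amount 278): Cash=-198 Equity=150 Revenue=48
After txn 4 (Dr Equity, Cr Revenue, amount 310): Cash=-198 Equity=460 Revenue=-262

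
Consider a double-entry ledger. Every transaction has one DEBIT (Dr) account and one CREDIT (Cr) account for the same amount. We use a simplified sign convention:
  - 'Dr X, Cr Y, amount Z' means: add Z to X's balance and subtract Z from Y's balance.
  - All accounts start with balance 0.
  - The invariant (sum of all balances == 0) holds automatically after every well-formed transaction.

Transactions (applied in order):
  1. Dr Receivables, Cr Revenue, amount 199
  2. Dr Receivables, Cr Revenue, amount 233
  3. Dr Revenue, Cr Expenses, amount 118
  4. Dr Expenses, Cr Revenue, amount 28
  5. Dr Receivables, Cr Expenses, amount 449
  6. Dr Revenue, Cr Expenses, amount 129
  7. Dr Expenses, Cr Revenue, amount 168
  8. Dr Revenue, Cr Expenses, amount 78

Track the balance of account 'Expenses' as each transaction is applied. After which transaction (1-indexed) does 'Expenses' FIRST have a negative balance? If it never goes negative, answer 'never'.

After txn 1: Expenses=0
After txn 2: Expenses=0
After txn 3: Expenses=-118

Answer: 3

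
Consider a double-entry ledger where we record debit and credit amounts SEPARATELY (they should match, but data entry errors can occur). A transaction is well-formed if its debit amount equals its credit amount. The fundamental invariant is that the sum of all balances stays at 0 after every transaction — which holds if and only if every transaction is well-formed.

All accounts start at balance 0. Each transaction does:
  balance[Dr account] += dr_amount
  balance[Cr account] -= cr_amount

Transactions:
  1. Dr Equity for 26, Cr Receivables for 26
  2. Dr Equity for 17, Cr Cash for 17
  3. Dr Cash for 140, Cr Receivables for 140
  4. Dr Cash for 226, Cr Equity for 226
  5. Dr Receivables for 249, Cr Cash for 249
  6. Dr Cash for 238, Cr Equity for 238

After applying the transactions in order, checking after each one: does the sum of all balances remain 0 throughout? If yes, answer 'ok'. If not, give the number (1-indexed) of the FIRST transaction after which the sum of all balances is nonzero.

After txn 1: dr=26 cr=26 sum_balances=0
After txn 2: dr=17 cr=17 sum_balances=0
After txn 3: dr=140 cr=140 sum_balances=0
After txn 4: dr=226 cr=226 sum_balances=0
After txn 5: dr=249 cr=249 sum_balances=0
After txn 6: dr=238 cr=238 sum_balances=0

Answer: ok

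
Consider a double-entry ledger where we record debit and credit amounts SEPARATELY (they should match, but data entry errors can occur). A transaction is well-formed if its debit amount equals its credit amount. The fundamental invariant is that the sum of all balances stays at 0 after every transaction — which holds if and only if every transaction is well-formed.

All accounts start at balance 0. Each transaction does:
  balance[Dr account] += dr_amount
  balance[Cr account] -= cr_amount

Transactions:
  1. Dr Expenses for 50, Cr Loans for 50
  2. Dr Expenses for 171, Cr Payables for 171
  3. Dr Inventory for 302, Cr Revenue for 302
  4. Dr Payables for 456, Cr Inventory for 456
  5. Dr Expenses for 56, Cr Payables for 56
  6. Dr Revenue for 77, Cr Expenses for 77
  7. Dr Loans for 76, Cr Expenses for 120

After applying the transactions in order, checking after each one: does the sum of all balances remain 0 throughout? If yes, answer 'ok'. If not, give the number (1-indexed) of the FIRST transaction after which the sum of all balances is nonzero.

After txn 1: dr=50 cr=50 sum_balances=0
After txn 2: dr=171 cr=171 sum_balances=0
After txn 3: dr=302 cr=302 sum_balances=0
After txn 4: dr=456 cr=456 sum_balances=0
After txn 5: dr=56 cr=56 sum_balances=0
After txn 6: dr=77 cr=77 sum_balances=0
After txn 7: dr=76 cr=120 sum_balances=-44

Answer: 7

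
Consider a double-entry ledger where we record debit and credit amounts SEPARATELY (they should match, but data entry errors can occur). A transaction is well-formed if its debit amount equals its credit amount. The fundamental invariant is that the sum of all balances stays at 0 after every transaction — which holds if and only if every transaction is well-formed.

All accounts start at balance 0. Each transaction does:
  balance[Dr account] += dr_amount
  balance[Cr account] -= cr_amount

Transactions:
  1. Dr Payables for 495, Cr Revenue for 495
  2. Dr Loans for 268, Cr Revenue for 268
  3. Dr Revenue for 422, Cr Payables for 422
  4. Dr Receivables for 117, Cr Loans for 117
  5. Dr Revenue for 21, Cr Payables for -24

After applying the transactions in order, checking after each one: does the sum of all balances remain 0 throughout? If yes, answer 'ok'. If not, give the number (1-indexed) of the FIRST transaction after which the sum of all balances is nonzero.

After txn 1: dr=495 cr=495 sum_balances=0
After txn 2: dr=268 cr=268 sum_balances=0
After txn 3: dr=422 cr=422 sum_balances=0
After txn 4: dr=117 cr=117 sum_balances=0
After txn 5: dr=21 cr=-24 sum_balances=45

Answer: 5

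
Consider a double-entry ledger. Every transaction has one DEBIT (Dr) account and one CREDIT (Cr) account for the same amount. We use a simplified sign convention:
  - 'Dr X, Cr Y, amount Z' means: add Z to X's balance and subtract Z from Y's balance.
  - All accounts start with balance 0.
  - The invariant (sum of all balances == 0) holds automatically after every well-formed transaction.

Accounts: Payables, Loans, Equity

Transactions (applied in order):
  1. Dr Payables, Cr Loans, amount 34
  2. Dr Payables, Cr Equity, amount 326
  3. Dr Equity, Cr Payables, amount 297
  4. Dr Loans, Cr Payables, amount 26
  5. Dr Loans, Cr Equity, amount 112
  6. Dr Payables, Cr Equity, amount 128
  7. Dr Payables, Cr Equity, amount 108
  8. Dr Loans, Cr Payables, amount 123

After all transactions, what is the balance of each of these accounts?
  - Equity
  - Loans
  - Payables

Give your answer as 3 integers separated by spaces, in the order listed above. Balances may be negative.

Answer: -377 227 150

Derivation:
After txn 1 (Dr Payables, Cr Loans, amount 34): Loans=-34 Payables=34
After txn 2 (Dr Payables, Cr Equity, amount 326): Equity=-326 Loans=-34 Payables=360
After txn 3 (Dr Equity, Cr Payables, amount 297): Equity=-29 Loans=-34 Payables=63
After txn 4 (Dr Loans, Cr Payables, amount 26): Equity=-29 Loans=-8 Payables=37
After txn 5 (Dr Loans, Cr Equity, amount 112): Equity=-141 Loans=104 Payables=37
After txn 6 (Dr Payables, Cr Equity, amount 128): Equity=-269 Loans=104 Payables=165
After txn 7 (Dr Payables, Cr Equity, amount 108): Equity=-377 Loans=104 Payables=273
After txn 8 (Dr Loans, Cr Payables, amount 123): Equity=-377 Loans=227 Payables=150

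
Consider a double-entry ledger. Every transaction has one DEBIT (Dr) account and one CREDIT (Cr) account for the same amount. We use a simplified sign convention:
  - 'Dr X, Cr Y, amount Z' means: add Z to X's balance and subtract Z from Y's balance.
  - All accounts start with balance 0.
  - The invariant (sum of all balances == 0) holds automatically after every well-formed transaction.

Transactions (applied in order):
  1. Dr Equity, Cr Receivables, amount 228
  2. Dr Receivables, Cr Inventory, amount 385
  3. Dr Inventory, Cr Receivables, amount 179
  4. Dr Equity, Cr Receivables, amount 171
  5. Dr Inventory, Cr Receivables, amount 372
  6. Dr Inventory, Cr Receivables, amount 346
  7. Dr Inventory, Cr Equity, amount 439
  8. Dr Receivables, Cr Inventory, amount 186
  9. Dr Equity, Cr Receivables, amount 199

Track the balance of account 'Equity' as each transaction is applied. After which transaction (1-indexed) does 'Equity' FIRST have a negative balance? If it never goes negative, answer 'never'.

Answer: 7

Derivation:
After txn 1: Equity=228
After txn 2: Equity=228
After txn 3: Equity=228
After txn 4: Equity=399
After txn 5: Equity=399
After txn 6: Equity=399
After txn 7: Equity=-40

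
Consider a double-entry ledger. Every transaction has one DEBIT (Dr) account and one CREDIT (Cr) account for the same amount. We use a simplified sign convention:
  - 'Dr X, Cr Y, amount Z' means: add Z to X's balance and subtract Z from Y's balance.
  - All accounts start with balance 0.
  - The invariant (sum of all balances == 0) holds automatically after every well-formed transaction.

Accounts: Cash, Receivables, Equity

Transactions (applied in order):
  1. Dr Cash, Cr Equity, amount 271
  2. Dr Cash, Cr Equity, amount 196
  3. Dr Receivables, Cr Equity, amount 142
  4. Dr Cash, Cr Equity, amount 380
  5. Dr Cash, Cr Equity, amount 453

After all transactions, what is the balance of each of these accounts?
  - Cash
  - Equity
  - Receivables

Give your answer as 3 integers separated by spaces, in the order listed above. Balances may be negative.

Answer: 1300 -1442 142

Derivation:
After txn 1 (Dr Cash, Cr Equity, amount 271): Cash=271 Equity=-271
After txn 2 (Dr Cash, Cr Equity, amount 196): Cash=467 Equity=-467
After txn 3 (Dr Receivables, Cr Equity, amount 142): Cash=467 Equity=-609 Receivables=142
After txn 4 (Dr Cash, Cr Equity, amount 380): Cash=847 Equity=-989 Receivables=142
After txn 5 (Dr Cash, Cr Equity, amount 453): Cash=1300 Equity=-1442 Receivables=142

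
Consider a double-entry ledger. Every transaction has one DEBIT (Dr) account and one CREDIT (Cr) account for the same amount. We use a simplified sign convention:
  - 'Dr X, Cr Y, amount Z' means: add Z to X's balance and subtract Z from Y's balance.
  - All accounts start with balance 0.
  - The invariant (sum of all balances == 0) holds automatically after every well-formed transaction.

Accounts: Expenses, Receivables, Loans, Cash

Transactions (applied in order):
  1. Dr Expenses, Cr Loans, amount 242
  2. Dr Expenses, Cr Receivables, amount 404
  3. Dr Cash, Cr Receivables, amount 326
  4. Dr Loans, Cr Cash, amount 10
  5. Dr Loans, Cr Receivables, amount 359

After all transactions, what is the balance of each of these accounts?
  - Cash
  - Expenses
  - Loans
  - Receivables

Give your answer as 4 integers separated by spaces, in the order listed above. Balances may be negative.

Answer: 316 646 127 -1089

Derivation:
After txn 1 (Dr Expenses, Cr Loans, amount 242): Expenses=242 Loans=-242
After txn 2 (Dr Expenses, Cr Receivables, amount 404): Expenses=646 Loans=-242 Receivables=-404
After txn 3 (Dr Cash, Cr Receivables, amount 326): Cash=326 Expenses=646 Loans=-242 Receivables=-730
After txn 4 (Dr Loans, Cr Cash, amount 10): Cash=316 Expenses=646 Loans=-232 Receivables=-730
After txn 5 (Dr Loans, Cr Receivables, amount 359): Cash=316 Expenses=646 Loans=127 Receivables=-1089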